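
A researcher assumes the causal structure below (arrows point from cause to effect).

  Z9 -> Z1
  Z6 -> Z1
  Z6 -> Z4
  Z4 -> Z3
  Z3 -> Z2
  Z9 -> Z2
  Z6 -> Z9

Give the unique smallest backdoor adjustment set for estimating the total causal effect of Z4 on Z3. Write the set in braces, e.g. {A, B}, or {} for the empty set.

Variables eligible for adjustment (non-descendants of Z4, excluding Z4 and Z3): {Z1, Z6, Z9}.
Backdoor paths from Z4 to Z3:
  P1: Z4 <- Z6 -> Z9 -> Z2 <- Z3
  P2: Z4 <- Z6 -> Z1 <- Z9 -> Z2 <- Z3
Each backdoor path contains an unconditioned collider, so every path is already blocked with the empty conditioning set:
  P1: blocked at collider Z2 (neither it nor any descendant is in the conditioning set).
  P2: blocked at collider Z1 (neither it nor any descendant is in the conditioning set).
The empty set is therefore the unique smallest valid set.

{}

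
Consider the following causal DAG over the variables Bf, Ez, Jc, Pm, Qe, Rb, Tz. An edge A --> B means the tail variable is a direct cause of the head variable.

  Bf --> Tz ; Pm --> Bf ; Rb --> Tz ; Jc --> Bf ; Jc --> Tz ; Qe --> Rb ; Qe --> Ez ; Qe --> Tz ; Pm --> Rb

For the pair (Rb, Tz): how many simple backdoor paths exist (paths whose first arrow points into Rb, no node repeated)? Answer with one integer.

3

A backdoor path from Rb to Tz is any simple undirected path whose first edge points into Rb (i.e. leaves Rb via a parent).
Parents of Rb: {Pm, Qe}.
Enumerating:
  P1: Rb <- Pm -> Bf <- Jc -> Tz
  P2: Rb <- Pm -> Bf -> Tz
  P3: Rb <- Qe -> Tz
That exhausts the simple backdoor paths. Count: 3.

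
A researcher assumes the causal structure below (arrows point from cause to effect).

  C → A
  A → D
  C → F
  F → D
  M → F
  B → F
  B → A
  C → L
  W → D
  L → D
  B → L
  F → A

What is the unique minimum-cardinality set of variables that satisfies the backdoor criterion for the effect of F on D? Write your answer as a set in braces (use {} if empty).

Variables eligible for adjustment (non-descendants of F, excluding F and D): {B, C, L, M, W}.
Backdoor paths from F to D:
  P1: F <- C -> L <- B -> A -> D
  P2: F <- C -> L -> D
  P3: F <- C -> A <- B -> L -> D
  P4: F <- C -> A -> D
  P5: F <- B -> L <- C -> A -> D
  P6: F <- B -> L -> D
  P7: F <- B -> A <- C -> L -> D
  P8: F <- B -> A -> D
The empty set is not sufficient: P2 (F <- C -> L -> D) has no collider blocking it and no conditioned non-collider, so it is open.
Try {B, C}:
  P1: blocked at fork node C ∈ conditioning set.
  P2: blocked at fork node C ∈ conditioning set.
  P3: blocked at fork node C ∈ conditioning set.
  P4: blocked at fork node C ∈ conditioning set.
  P5: blocked at fork node B ∈ conditioning set.
  P6: blocked at fork node B ∈ conditioning set.
  P7: blocked at fork node B ∈ conditioning set.
  P8: blocked at fork node B ∈ conditioning set.
{B, C} contains no descendant of F and blocks every backdoor path.
Every element of {B, C} is needed (dropping B leaves P6 open; dropping C leaves P2 open), so no proper subset is valid.
Among all size-2 subsets of the eligible variables, only {B, C} blocks every backdoor path, so it is the unique smallest valid adjustment set.

{B, C}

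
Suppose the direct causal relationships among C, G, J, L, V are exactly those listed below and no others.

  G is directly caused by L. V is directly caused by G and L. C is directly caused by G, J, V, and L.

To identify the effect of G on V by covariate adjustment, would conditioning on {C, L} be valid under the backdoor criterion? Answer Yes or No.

Backdoor paths from G to V (paths whose first edge points into G):
  P1: G <- L -> V
  P2: G <- L -> C <- V
Condition 1 (no descendant of G in the set): FAILS — C is a descendant of G.
Condition 2 (every backdoor path blocked by {C, L}):
  P1: blocked at fork node L ∈ conditioning set.
  P2: blocked at fork node L ∈ conditioning set.
{C, L} does not satisfy the backdoor criterion.

No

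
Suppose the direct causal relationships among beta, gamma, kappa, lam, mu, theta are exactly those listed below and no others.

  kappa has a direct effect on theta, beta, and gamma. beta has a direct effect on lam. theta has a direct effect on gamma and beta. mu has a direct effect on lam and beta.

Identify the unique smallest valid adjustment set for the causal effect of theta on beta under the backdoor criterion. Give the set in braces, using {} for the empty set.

{kappa}

Variables eligible for adjustment (non-descendants of theta, excluding theta and beta): {kappa, mu}.
Backdoor paths from theta to beta:
  P1: theta <- kappa -> beta
The empty set is not sufficient: P1 (theta <- kappa -> beta) has no collider blocking it and no conditioned non-collider, so it is open.
Try {kappa}:
  P1: blocked at fork node kappa ∈ conditioning set.
{kappa} contains no descendant of theta and blocks every backdoor path.
No other singleton works — e.g. {mu} leaves P1 open — so {kappa} is the unique smallest valid adjustment set.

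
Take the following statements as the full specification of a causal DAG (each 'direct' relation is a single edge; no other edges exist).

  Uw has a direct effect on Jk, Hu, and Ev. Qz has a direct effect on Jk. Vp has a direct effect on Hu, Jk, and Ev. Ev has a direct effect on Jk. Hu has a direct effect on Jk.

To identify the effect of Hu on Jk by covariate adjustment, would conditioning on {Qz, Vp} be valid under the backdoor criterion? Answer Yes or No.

Backdoor paths from Hu to Jk (paths whose first edge points into Hu):
  P1: Hu <- Uw -> Ev <- Vp -> Jk
  P2: Hu <- Uw -> Ev -> Jk
  P3: Hu <- Uw -> Jk
  P4: Hu <- Vp -> Ev <- Uw -> Jk
  P5: Hu <- Vp -> Ev -> Jk
  P6: Hu <- Vp -> Jk
Condition 1 (no descendant of Hu in the set): holds — descendants of Hu are {Jk}; none are in {Qz, Vp}.
Condition 2 (every backdoor path blocked by {Qz, Vp}):
  P1: blocked at collider Ev (neither it nor any descendant is in the conditioning set).
  P2: open — no interior node is in the conditioning set.
  P3: open — no interior node is in the conditioning set.
  P4: blocked at fork node Vp ∈ conditioning set.
  P5: blocked at fork node Vp ∈ conditioning set.
  P6: blocked at fork node Vp ∈ conditioning set.
{Qz, Vp} does not satisfy the backdoor criterion.

No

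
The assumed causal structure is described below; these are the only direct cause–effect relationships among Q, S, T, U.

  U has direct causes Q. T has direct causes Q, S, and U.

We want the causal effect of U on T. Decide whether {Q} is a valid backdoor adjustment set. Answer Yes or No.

Backdoor paths from U to T (paths whose first edge points into U):
  P1: U <- Q -> T
Condition 1 (no descendant of U in the set): holds — descendants of U are {T}; none are in {Q}.
Condition 2 (every backdoor path blocked by {Q}):
  P1: blocked at fork node Q ∈ conditioning set.
{Q} satisfies the backdoor criterion.

Yes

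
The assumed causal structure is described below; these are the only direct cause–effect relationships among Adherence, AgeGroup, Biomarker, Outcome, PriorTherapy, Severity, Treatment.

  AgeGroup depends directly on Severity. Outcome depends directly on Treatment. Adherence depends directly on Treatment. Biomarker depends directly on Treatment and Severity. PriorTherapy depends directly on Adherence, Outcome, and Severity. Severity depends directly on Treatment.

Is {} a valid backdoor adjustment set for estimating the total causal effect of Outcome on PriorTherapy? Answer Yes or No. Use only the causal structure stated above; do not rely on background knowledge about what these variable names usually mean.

Backdoor paths from Outcome to PriorTherapy (paths whose first edge points into Outcome):
  P1: Outcome <- Treatment -> Severity -> PriorTherapy
  P2: Outcome <- Treatment -> Adherence -> PriorTherapy
  P3: Outcome <- Treatment -> Biomarker <- Severity -> PriorTherapy
Condition 1 (no descendant of Outcome in the set): holds — descendants of Outcome are {PriorTherapy}; none are in {}.
Condition 2 (every backdoor path blocked by {}):
  P1: open — no interior node is in the conditioning set.
  P2: open — no interior node is in the conditioning set.
  P3: blocked at collider Biomarker (neither it nor any descendant is in the conditioning set).
{} does not satisfy the backdoor criterion.

No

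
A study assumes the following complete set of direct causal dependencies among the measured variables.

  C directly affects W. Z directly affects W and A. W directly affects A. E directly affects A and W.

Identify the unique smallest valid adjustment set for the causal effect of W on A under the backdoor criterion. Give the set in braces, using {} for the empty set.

{E, Z}

Variables eligible for adjustment (non-descendants of W, excluding W and A): {C, E, Z}.
Backdoor paths from W to A:
  P1: W <- Z -> A
  P2: W <- E -> A
The empty set is not sufficient: P1 (W <- Z -> A) has no collider blocking it and no conditioned non-collider, so it is open.
Try {E, Z}:
  P1: blocked at fork node Z ∈ conditioning set.
  P2: blocked at fork node E ∈ conditioning set.
{E, Z} contains no descendant of W and blocks every backdoor path.
Every element of {E, Z} is needed (dropping E leaves P2 open; dropping Z leaves P1 open), so no proper subset is valid.
Among all size-2 subsets of the eligible variables, only {E, Z} blocks every backdoor path, so it is the unique smallest valid adjustment set.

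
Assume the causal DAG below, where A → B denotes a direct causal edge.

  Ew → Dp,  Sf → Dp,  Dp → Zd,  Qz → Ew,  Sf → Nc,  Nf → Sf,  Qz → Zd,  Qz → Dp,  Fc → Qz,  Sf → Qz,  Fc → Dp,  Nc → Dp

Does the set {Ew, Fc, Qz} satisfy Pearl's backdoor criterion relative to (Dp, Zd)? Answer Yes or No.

Yes

Backdoor paths from Dp to Zd (paths whose first edge points into Dp):
  P1: Dp <- Fc -> Qz -> Zd
  P2: Dp <- Sf -> Qz -> Zd
  P3: Dp <- Qz -> Zd
  P4: Dp <- Nc <- Sf -> Qz -> Zd
  P5: Dp <- Ew <- Qz -> Zd
Condition 1 (no descendant of Dp in the set): holds — descendants of Dp are {Zd}; none are in {Ew, Fc, Qz}.
Condition 2 (every backdoor path blocked by {Ew, Fc, Qz}):
  P1: blocked at fork node Fc ∈ conditioning set.
  P2: blocked at chain node Qz ∈ conditioning set.
  P3: blocked at fork node Qz ∈ conditioning set.
  P4: blocked at chain node Qz ∈ conditioning set.
  P5: blocked at chain node Ew ∈ conditioning set.
{Ew, Fc, Qz} satisfies the backdoor criterion.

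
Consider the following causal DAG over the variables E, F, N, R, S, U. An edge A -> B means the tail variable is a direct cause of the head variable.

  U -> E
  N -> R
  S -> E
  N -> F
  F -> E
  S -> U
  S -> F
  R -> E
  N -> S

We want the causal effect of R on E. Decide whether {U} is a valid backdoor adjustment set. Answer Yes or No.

Backdoor paths from R to E (paths whose first edge points into R):
  P1: R <- N -> S -> U -> E
  P2: R <- N -> S -> F -> E
  P3: R <- N -> S -> E
  P4: R <- N -> F <- S -> U -> E
  P5: R <- N -> F <- S -> E
  P6: R <- N -> F -> E
Condition 1 (no descendant of R in the set): holds — descendants of R are {E}; none are in {U}.
Condition 2 (every backdoor path blocked by {U}):
  P1: blocked at chain node U ∈ conditioning set.
  P2: open — no interior node is in the conditioning set.
  P3: open — no interior node is in the conditioning set.
  P4: blocked at collider F (neither it nor any descendant is in the conditioning set).
  P5: blocked at collider F (neither it nor any descendant is in the conditioning set).
  P6: open — no interior node is in the conditioning set.
{U} does not satisfy the backdoor criterion.

No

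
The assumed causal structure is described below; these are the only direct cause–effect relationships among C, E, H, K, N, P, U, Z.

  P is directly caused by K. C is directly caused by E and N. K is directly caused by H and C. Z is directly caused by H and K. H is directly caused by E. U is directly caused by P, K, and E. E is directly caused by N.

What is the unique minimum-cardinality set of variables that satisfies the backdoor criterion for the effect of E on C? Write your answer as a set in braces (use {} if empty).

{N}

Variables eligible for adjustment (non-descendants of E, excluding E and C): {N}.
Backdoor paths from E to C:
  P1: E <- N -> C
The empty set is not sufficient: P1 (E <- N -> C) has no collider blocking it and no conditioned non-collider, so it is open.
Try {N}:
  P1: blocked at fork node N ∈ conditioning set.
{N} contains no descendant of E and blocks every backdoor path.
{N} is the unique smallest valid adjustment set.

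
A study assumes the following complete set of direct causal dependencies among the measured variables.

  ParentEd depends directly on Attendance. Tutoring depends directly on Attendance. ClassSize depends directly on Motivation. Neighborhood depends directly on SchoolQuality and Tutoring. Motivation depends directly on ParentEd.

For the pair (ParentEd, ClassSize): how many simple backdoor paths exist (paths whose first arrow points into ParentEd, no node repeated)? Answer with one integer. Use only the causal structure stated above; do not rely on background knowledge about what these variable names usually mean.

0

A backdoor path from ParentEd to ClassSize is any simple undirected path whose first edge points into ParentEd (i.e. leaves ParentEd via a parent).
Parents of ParentEd: {Attendance}.
No simple path from any parent of ParentEd reaches ClassSize without revisiting ParentEd, so there are no backdoor paths.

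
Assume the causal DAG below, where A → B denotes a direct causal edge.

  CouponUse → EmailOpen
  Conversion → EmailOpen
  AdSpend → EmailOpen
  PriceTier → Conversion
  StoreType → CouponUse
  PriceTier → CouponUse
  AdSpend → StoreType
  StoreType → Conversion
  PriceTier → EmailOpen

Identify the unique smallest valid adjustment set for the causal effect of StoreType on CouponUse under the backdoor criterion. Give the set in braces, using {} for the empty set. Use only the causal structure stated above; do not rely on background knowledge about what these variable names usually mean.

{}

Variables eligible for adjustment (non-descendants of StoreType, excluding StoreType and CouponUse): {AdSpend, PriceTier}.
Backdoor paths from StoreType to CouponUse:
  P1: StoreType <- AdSpend -> EmailOpen <- PriceTier -> CouponUse
  P2: StoreType <- AdSpend -> EmailOpen <- Conversion <- PriceTier -> CouponUse
  P3: StoreType <- AdSpend -> EmailOpen <- CouponUse
Each backdoor path contains an unconditioned collider, so every path is already blocked with the empty conditioning set:
  P1: blocked at collider EmailOpen (neither it nor any descendant is in the conditioning set).
  P2: blocked at collider EmailOpen (neither it nor any descendant is in the conditioning set).
  P3: blocked at collider EmailOpen (neither it nor any descendant is in the conditioning set).
The empty set is therefore the unique smallest valid set.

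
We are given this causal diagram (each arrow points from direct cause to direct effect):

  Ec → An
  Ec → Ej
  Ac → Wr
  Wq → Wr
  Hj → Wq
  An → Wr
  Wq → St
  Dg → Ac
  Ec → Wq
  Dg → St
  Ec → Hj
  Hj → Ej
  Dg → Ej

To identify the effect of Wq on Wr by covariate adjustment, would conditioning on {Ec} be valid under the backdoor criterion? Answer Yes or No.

Yes

Backdoor paths from Wq to Wr (paths whose first edge points into Wq):
  P1: Wq <- Ec -> Hj -> Ej <- Dg -> Ac -> Wr
  P2: Wq <- Ec -> An -> Wr
  P3: Wq <- Ec -> Ej <- Dg -> Ac -> Wr
  P4: Wq <- Hj <- Ec -> An -> Wr
  P5: Wq <- Hj <- Ec -> Ej <- Dg -> Ac -> Wr
  P6: Wq <- Hj -> Ej <- Ec -> An -> Wr
  P7: Wq <- Hj -> Ej <- Dg -> Ac -> Wr
Condition 1 (no descendant of Wq in the set): holds — descendants of Wq are {St, Wr}; none are in {Ec}.
Condition 2 (every backdoor path blocked by {Ec}):
  P1: blocked at fork node Ec ∈ conditioning set.
  P2: blocked at fork node Ec ∈ conditioning set.
  P3: blocked at fork node Ec ∈ conditioning set.
  P4: blocked at fork node Ec ∈ conditioning set.
  P5: blocked at fork node Ec ∈ conditioning set.
  P6: blocked at collider Ej (neither it nor any descendant is in the conditioning set).
  P7: blocked at collider Ej (neither it nor any descendant is in the conditioning set).
{Ec} satisfies the backdoor criterion.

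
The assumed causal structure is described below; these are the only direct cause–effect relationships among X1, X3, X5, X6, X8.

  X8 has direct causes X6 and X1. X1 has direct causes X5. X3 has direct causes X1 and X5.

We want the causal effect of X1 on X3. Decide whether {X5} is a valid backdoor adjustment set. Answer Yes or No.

Yes

Backdoor paths from X1 to X3 (paths whose first edge points into X1):
  P1: X1 <- X5 -> X3
Condition 1 (no descendant of X1 in the set): holds — descendants of X1 are {X3, X8}; none are in {X5}.
Condition 2 (every backdoor path blocked by {X5}):
  P1: blocked at fork node X5 ∈ conditioning set.
{X5} satisfies the backdoor criterion.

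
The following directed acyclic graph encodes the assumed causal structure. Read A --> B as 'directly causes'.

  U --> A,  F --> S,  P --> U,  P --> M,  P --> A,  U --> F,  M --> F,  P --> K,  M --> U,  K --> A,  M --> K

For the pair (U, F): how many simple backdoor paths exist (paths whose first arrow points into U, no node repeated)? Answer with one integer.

A backdoor path from U to F is any simple undirected path whose first edge points into U (i.e. leaves U via a parent).
Parents of U: {M, P}.
Enumerating:
  P1: U <- P -> M -> F
  P2: U <- P -> K <- M -> F
  P3: U <- P -> A <- K <- M -> F
  P4: U <- M -> F
That exhausts the simple backdoor paths. Count: 4.

4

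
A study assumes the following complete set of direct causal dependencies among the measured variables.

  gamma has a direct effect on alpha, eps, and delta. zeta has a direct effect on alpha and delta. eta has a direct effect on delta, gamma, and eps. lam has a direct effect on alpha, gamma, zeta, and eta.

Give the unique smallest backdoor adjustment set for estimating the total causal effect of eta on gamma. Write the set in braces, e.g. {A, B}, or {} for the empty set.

{lam}

Variables eligible for adjustment (non-descendants of eta, excluding eta and gamma): {lam, zeta}.
Backdoor paths from eta to gamma:
  P1: eta <- lam -> zeta -> delta <- gamma
  P2: eta <- lam -> zeta -> alpha <- gamma
  P3: eta <- lam -> gamma
  P4: eta <- lam -> alpha <- zeta -> delta <- gamma
  P5: eta <- lam -> alpha <- gamma
The empty set is not sufficient: P3 (eta <- lam -> gamma) has no collider blocking it and no conditioned non-collider, so it is open.
Try {lam}:
  P1: blocked at fork node lam ∈ conditioning set.
  P2: blocked at fork node lam ∈ conditioning set.
  P3: blocked at fork node lam ∈ conditioning set.
  P4: blocked at fork node lam ∈ conditioning set.
  P5: blocked at fork node lam ∈ conditioning set.
{lam} contains no descendant of eta and blocks every backdoor path.
No other singleton works — e.g. {zeta} leaves P3 open — so {lam} is the unique smallest valid adjustment set.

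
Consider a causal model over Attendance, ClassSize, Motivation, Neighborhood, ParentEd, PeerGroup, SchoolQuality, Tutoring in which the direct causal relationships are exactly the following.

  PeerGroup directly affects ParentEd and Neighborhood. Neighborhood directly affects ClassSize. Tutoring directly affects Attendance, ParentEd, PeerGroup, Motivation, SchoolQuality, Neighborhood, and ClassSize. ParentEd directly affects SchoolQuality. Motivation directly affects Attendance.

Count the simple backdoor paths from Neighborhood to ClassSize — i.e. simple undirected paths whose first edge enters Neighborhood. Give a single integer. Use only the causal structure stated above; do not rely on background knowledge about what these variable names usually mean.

A backdoor path from Neighborhood to ClassSize is any simple undirected path whose first edge points into Neighborhood (i.e. leaves Neighborhood via a parent).
Parents of Neighborhood: {PeerGroup, Tutoring}.
Enumerating:
  P1: Neighborhood <- Tutoring -> ClassSize
  P2: Neighborhood <- PeerGroup <- Tutoring -> ClassSize
  P3: Neighborhood <- PeerGroup -> ParentEd <- Tutoring -> ClassSize
  P4: Neighborhood <- PeerGroup -> ParentEd -> SchoolQuality <- Tutoring -> ClassSize
That exhausts the simple backdoor paths. Count: 4.

4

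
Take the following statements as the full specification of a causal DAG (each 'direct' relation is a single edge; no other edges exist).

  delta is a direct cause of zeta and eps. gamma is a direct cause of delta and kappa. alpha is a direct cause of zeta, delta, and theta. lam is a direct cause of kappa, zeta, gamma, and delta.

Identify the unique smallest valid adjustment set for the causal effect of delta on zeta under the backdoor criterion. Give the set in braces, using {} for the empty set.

Variables eligible for adjustment (non-descendants of delta, excluding delta and zeta): {alpha, gamma, kappa, lam, theta}.
Backdoor paths from delta to zeta:
  P1: delta <- lam -> zeta
  P2: delta <- alpha -> zeta
  P3: delta <- gamma <- lam -> zeta
  P4: delta <- gamma -> kappa <- lam -> zeta
The empty set is not sufficient: P1 (delta <- lam -> zeta) has no collider blocking it and no conditioned non-collider, so it is open.
Try {alpha, lam}:
  P1: blocked at fork node lam ∈ conditioning set.
  P2: blocked at fork node alpha ∈ conditioning set.
  P3: blocked at fork node lam ∈ conditioning set.
  P4: blocked at collider kappa (neither it nor any descendant is in the conditioning set).
{alpha, lam} contains no descendant of delta and blocks every backdoor path.
Every element of {alpha, lam} is needed (dropping alpha leaves P2 open; dropping lam leaves P1 open), so no proper subset is valid.
Among all size-2 subsets of the eligible variables, only {alpha, lam} blocks every backdoor path, so it is the unique smallest valid adjustment set.

{alpha, lam}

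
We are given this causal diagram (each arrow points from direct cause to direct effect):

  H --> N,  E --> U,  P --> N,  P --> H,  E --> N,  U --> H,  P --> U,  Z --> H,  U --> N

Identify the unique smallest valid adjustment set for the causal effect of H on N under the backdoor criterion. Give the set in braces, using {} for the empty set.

Variables eligible for adjustment (non-descendants of H, excluding H and N): {E, P, U, Z}.
Backdoor paths from H to N:
  P1: H <- P -> U <- E -> N
  P2: H <- P -> U -> N
  P3: H <- P -> N
  P4: H <- U <- P -> N
  P5: H <- U <- E -> N
  P6: H <- U -> N
The empty set is not sufficient: P2 (H <- P -> U -> N) has no collider blocking it and no conditioned non-collider, so it is open.
Try {P, U}:
  P1: blocked at fork node P ∈ conditioning set.
  P2: blocked at fork node P ∈ conditioning set.
  P3: blocked at fork node P ∈ conditioning set.
  P4: blocked at chain node U ∈ conditioning set.
  P5: blocked at chain node U ∈ conditioning set.
  P6: blocked at fork node U ∈ conditioning set.
{P, U} contains no descendant of H and blocks every backdoor path.
Every element of {P, U} is needed (dropping P leaves P1 open; dropping U leaves P5 open), so no proper subset is valid.
Among all size-2 subsets of the eligible variables, only {P, U} blocks every backdoor path, so it is the unique smallest valid adjustment set.

{P, U}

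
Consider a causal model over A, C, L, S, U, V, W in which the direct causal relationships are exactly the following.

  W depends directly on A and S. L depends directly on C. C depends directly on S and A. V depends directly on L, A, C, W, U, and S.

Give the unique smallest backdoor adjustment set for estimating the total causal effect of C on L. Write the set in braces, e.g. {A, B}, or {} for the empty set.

Variables eligible for adjustment (non-descendants of C, excluding C and L): {A, S, U, W}.
Backdoor paths from C to L:
  P1: C <- S -> W <- A -> V <- L
  P2: C <- S -> W -> V <- L
  P3: C <- S -> V <- L
  P4: C <- A -> W <- S -> V <- L
  P5: C <- A -> W -> V <- L
  P6: C <- A -> V <- L
Each backdoor path contains an unconditioned collider, so every path is already blocked with the empty conditioning set:
  P1: blocked at collider W (neither it nor any descendant is in the conditioning set).
  P2: blocked at collider V (neither it nor any descendant is in the conditioning set).
  P3: blocked at collider V (neither it nor any descendant is in the conditioning set).
  P4: blocked at collider W (neither it nor any descendant is in the conditioning set).
  P5: blocked at collider V (neither it nor any descendant is in the conditioning set).
  P6: blocked at collider V (neither it nor any descendant is in the conditioning set).
The empty set is therefore the unique smallest valid set.

{}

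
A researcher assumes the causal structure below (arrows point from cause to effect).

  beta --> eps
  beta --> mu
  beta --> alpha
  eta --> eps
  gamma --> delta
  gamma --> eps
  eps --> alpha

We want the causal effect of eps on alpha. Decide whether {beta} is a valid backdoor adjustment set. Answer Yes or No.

Backdoor paths from eps to alpha (paths whose first edge points into eps):
  P1: eps <- beta -> alpha
Condition 1 (no descendant of eps in the set): holds — descendants of eps are {alpha}; none are in {beta}.
Condition 2 (every backdoor path blocked by {beta}):
  P1: blocked at fork node beta ∈ conditioning set.
{beta} satisfies the backdoor criterion.

Yes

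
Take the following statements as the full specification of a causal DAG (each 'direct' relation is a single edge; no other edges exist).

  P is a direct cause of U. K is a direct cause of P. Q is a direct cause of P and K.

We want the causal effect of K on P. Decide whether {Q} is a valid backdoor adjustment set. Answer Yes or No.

Yes

Backdoor paths from K to P (paths whose first edge points into K):
  P1: K <- Q -> P
Condition 1 (no descendant of K in the set): holds — descendants of K are {P, U}; none are in {Q}.
Condition 2 (every backdoor path blocked by {Q}):
  P1: blocked at fork node Q ∈ conditioning set.
{Q} satisfies the backdoor criterion.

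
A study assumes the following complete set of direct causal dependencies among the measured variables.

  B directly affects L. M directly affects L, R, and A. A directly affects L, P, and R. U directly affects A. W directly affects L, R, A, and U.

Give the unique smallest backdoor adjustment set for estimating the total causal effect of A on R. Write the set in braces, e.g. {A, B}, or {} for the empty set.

{M, W}

Variables eligible for adjustment (non-descendants of A, excluding A and R): {B, M, U, W}.
Backdoor paths from A to R:
  P1: A <- W -> R
  P2: A <- W -> L <- M -> R
  P3: A <- M -> R
  P4: A <- M -> L <- W -> R
  P5: A <- U <- W -> R
  P6: A <- U <- W -> L <- M -> R
The empty set is not sufficient: P1 (A <- W -> R) has no collider blocking it and no conditioned non-collider, so it is open.
Try {M, W}:
  P1: blocked at fork node W ∈ conditioning set.
  P2: blocked at fork node W ∈ conditioning set.
  P3: blocked at fork node M ∈ conditioning set.
  P4: blocked at fork node M ∈ conditioning set.
  P5: blocked at fork node W ∈ conditioning set.
  P6: blocked at fork node W ∈ conditioning set.
{M, W} contains no descendant of A and blocks every backdoor path.
Every element of {M, W} is needed (dropping M leaves P3 open; dropping W leaves P1 open), so no proper subset is valid.
Among all size-2 subsets of the eligible variables, only {M, W} blocks every backdoor path, so it is the unique smallest valid adjustment set.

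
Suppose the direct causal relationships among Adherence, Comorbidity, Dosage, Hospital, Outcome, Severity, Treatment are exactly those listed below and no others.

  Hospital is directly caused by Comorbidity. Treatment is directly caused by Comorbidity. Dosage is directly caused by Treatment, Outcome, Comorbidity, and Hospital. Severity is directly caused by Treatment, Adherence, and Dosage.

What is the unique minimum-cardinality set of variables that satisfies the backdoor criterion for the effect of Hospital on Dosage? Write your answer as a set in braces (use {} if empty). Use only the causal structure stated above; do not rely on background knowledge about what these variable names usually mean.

Variables eligible for adjustment (non-descendants of Hospital, excluding Hospital and Dosage): {Adherence, Comorbidity, Outcome, Treatment}.
Backdoor paths from Hospital to Dosage:
  P1: Hospital <- Comorbidity -> Treatment -> Dosage
  P2: Hospital <- Comorbidity -> Treatment -> Severity <- Dosage
  P3: Hospital <- Comorbidity -> Dosage
The empty set is not sufficient: P1 (Hospital <- Comorbidity -> Treatment -> Dosage) has no collider blocking it and no conditioned non-collider, so it is open.
Try {Comorbidity}:
  P1: blocked at fork node Comorbidity ∈ conditioning set.
  P2: blocked at fork node Comorbidity ∈ conditioning set.
  P3: blocked at fork node Comorbidity ∈ conditioning set.
{Comorbidity} contains no descendant of Hospital and blocks every backdoor path.
No other singleton works — e.g. {Outcome} leaves P1 open — so {Comorbidity} is the unique smallest valid adjustment set.

{Comorbidity}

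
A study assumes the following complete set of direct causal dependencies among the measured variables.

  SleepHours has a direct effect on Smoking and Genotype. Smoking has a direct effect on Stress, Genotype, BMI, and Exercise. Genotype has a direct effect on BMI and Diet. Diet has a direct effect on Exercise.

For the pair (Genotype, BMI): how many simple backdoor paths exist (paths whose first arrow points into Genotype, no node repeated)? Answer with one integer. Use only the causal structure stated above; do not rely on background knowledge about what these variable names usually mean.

A backdoor path from Genotype to BMI is any simple undirected path whose first edge points into Genotype (i.e. leaves Genotype via a parent).
Parents of Genotype: {SleepHours, Smoking}.
Enumerating:
  P1: Genotype <- SleepHours -> Smoking -> BMI
  P2: Genotype <- Smoking -> BMI
That exhausts the simple backdoor paths. Count: 2.

2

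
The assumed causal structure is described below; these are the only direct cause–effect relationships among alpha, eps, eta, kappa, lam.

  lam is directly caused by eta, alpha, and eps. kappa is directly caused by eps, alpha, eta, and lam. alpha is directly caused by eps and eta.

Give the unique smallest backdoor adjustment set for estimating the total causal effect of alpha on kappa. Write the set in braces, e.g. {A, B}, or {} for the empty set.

Variables eligible for adjustment (non-descendants of alpha, excluding alpha and kappa): {eps, eta}.
Backdoor paths from alpha to kappa:
  P1: alpha <- eta -> lam <- eps -> kappa
  P2: alpha <- eta -> lam -> kappa
  P3: alpha <- eta -> kappa
  P4: alpha <- eps -> lam <- eta -> kappa
  P5: alpha <- eps -> lam -> kappa
  P6: alpha <- eps -> kappa
The empty set is not sufficient: P2 (alpha <- eta -> lam -> kappa) has no collider blocking it and no conditioned non-collider, so it is open.
Try {eps, eta}:
  P1: blocked at fork node eta ∈ conditioning set.
  P2: blocked at fork node eta ∈ conditioning set.
  P3: blocked at fork node eta ∈ conditioning set.
  P4: blocked at fork node eps ∈ conditioning set.
  P5: blocked at fork node eps ∈ conditioning set.
  P6: blocked at fork node eps ∈ conditioning set.
{eps, eta} contains no descendant of alpha and blocks every backdoor path.
Every element of {eps, eta} is needed (dropping eps leaves P5 open; dropping eta leaves P2 open), so no proper subset is valid.
Among all size-2 subsets of the eligible variables, only {eps, eta} blocks every backdoor path, so it is the unique smallest valid adjustment set.

{eps, eta}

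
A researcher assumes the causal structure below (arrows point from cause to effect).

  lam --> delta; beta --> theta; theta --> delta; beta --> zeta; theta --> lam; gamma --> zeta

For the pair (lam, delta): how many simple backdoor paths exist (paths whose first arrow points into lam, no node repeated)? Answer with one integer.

1

A backdoor path from lam to delta is any simple undirected path whose first edge points into lam (i.e. leaves lam via a parent).
Parents of lam: {theta}.
Enumerating:
  P1: lam <- theta -> delta
That exhausts the simple backdoor paths. Count: 1.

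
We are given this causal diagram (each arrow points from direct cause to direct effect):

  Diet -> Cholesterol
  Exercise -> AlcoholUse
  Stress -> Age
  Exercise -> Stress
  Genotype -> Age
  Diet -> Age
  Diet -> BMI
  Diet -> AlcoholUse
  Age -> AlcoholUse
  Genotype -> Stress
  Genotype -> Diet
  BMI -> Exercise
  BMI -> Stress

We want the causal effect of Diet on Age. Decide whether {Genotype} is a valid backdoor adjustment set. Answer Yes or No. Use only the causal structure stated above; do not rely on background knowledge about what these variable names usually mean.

Yes

Backdoor paths from Diet to Age (paths whose first edge points into Diet):
  P1: Diet <- Genotype -> Stress <- BMI -> Exercise -> AlcoholUse <- Age
  P2: Diet <- Genotype -> Stress <- Exercise -> AlcoholUse <- Age
  P3: Diet <- Genotype -> Stress -> Age
  P4: Diet <- Genotype -> Age
Condition 1 (no descendant of Diet in the set): holds — descendants of Diet are {Age, AlcoholUse, BMI, Cholesterol, Exercise, Stress}; none are in {Genotype}.
Condition 2 (every backdoor path blocked by {Genotype}):
  P1: blocked at fork node Genotype ∈ conditioning set.
  P2: blocked at fork node Genotype ∈ conditioning set.
  P3: blocked at fork node Genotype ∈ conditioning set.
  P4: blocked at fork node Genotype ∈ conditioning set.
{Genotype} satisfies the backdoor criterion.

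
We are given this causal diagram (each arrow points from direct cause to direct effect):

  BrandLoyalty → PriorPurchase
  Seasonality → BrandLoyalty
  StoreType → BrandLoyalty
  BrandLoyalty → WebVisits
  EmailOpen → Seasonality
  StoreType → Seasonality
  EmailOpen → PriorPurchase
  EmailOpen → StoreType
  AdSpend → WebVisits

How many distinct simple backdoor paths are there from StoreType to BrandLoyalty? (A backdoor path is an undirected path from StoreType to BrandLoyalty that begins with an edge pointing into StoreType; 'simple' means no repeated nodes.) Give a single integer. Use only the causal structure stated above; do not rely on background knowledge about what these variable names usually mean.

2

A backdoor path from StoreType to BrandLoyalty is any simple undirected path whose first edge points into StoreType (i.e. leaves StoreType via a parent).
Parents of StoreType: {EmailOpen}.
Enumerating:
  P1: StoreType <- EmailOpen -> Seasonality -> BrandLoyalty
  P2: StoreType <- EmailOpen -> PriorPurchase <- BrandLoyalty
That exhausts the simple backdoor paths. Count: 2.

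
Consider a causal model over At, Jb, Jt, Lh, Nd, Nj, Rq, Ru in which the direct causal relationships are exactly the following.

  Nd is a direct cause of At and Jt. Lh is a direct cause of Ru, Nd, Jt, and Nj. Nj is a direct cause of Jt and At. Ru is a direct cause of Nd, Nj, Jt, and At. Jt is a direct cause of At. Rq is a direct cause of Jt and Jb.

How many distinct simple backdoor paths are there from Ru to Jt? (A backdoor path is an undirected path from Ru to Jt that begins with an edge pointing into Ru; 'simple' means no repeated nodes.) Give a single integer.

A backdoor path from Ru to Jt is any simple undirected path whose first edge points into Ru (i.e. leaves Ru via a parent).
Parents of Ru: {Lh}.
Enumerating:
  P1: Ru <- Lh -> Nd -> Jt
  P2: Ru <- Lh -> Nd -> At <- Nj -> Jt
  P3: Ru <- Lh -> Nd -> At <- Jt
  P4: Ru <- Lh -> Nj -> Jt
  P5: Ru <- Lh -> Nj -> At <- Nd -> Jt
  P6: Ru <- Lh -> Nj -> At <- Jt
  P7: Ru <- Lh -> Jt
That exhausts the simple backdoor paths. Count: 7.

7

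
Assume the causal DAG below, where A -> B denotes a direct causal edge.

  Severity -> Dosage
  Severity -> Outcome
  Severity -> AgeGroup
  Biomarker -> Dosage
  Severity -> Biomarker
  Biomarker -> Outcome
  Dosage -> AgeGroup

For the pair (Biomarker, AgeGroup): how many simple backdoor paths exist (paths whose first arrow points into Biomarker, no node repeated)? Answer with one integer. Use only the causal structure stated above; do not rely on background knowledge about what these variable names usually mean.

2

A backdoor path from Biomarker to AgeGroup is any simple undirected path whose first edge points into Biomarker (i.e. leaves Biomarker via a parent).
Parents of Biomarker: {Severity}.
Enumerating:
  P1: Biomarker <- Severity -> Dosage -> AgeGroup
  P2: Biomarker <- Severity -> AgeGroup
That exhausts the simple backdoor paths. Count: 2.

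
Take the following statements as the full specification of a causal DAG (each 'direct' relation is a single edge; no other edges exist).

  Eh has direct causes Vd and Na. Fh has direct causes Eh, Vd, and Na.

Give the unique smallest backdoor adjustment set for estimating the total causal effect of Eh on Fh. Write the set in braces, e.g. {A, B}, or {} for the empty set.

Variables eligible for adjustment (non-descendants of Eh, excluding Eh and Fh): {Na, Vd}.
Backdoor paths from Eh to Fh:
  P1: Eh <- Vd -> Fh
  P2: Eh <- Na -> Fh
The empty set is not sufficient: P1 (Eh <- Vd -> Fh) has no collider blocking it and no conditioned non-collider, so it is open.
Try {Na, Vd}:
  P1: blocked at fork node Vd ∈ conditioning set.
  P2: blocked at fork node Na ∈ conditioning set.
{Na, Vd} contains no descendant of Eh and blocks every backdoor path.
Every element of {Na, Vd} is needed (dropping Na leaves P2 open; dropping Vd leaves P1 open), so no proper subset is valid.
Among all size-2 subsets of the eligible variables, only {Na, Vd} blocks every backdoor path, so it is the unique smallest valid adjustment set.

{Na, Vd}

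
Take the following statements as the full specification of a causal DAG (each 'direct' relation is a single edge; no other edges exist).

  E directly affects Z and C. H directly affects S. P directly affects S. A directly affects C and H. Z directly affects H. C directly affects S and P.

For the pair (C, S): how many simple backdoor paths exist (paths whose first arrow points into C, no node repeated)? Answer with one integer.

2

A backdoor path from C to S is any simple undirected path whose first edge points into C (i.e. leaves C via a parent).
Parents of C: {A, E}.
Enumerating:
  P1: C <- A -> H -> S
  P2: C <- E -> Z -> H -> S
That exhausts the simple backdoor paths. Count: 2.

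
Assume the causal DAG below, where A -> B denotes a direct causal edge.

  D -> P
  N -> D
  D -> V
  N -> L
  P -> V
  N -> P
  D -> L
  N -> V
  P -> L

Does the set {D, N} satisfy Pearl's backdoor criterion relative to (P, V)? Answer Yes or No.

Backdoor paths from P to V (paths whose first edge points into P):
  P1: P <- N -> D -> V
  P2: P <- N -> V
  P3: P <- N -> L <- D -> V
  P4: P <- D <- N -> V
  P5: P <- D -> V
  P6: P <- D -> L <- N -> V
Condition 1 (no descendant of P in the set): holds — descendants of P are {L, V}; none are in {D, N}.
Condition 2 (every backdoor path blocked by {D, N}):
  P1: blocked at fork node N ∈ conditioning set.
  P2: blocked at fork node N ∈ conditioning set.
  P3: blocked at fork node N ∈ conditioning set.
  P4: blocked at chain node D ∈ conditioning set.
  P5: blocked at fork node D ∈ conditioning set.
  P6: blocked at fork node D ∈ conditioning set.
{D, N} satisfies the backdoor criterion.

Yes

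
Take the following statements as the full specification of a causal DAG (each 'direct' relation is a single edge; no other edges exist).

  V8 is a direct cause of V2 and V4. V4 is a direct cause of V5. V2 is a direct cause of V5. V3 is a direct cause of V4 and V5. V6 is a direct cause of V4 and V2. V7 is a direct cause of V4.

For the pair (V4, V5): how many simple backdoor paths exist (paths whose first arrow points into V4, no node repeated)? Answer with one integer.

A backdoor path from V4 to V5 is any simple undirected path whose first edge points into V4 (i.e. leaves V4 via a parent).
Parents of V4: {V3, V6, V7, V8}.
Enumerating:
  P1: V4 <- V3 -> V5
  P2: V4 <- V6 -> V2 -> V5
  P3: V4 <- V8 -> V2 -> V5
That exhausts the simple backdoor paths. Count: 3.

3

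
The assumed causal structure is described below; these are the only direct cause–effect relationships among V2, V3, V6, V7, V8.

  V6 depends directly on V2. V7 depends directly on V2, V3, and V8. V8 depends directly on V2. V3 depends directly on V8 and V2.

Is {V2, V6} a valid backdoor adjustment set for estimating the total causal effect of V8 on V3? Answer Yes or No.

Backdoor paths from V8 to V3 (paths whose first edge points into V8):
  P1: V8 <- V2 -> V3
  P2: V8 <- V2 -> V7 <- V3
Condition 1 (no descendant of V8 in the set): holds — descendants of V8 are {V3, V7}; none are in {V2, V6}.
Condition 2 (every backdoor path blocked by {V2, V6}):
  P1: blocked at fork node V2 ∈ conditioning set.
  P2: blocked at fork node V2 ∈ conditioning set.
{V2, V6} satisfies the backdoor criterion.

Yes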